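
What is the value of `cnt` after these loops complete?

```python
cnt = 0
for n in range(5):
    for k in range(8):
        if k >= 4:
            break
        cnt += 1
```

Inner breaks at 4, outer runs 5 times
`cnt` takes the values: 0 → 1 → 2 → 3 → 4 → 5 → 6 → 7 → 8 → 9 → 10 → 11 → 12 → 13 → 14 → 15 → 16 → 17 → 18 → 19 → 20

Answer: 20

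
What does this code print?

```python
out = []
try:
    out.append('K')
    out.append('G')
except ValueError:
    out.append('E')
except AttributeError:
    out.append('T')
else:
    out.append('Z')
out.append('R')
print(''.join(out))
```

Execution trace: 'K' (try body) → 'G' (try body, no exception) → 'Z' (else) → 'R' (after the try/except). Output: KGZR

Answer: KGZR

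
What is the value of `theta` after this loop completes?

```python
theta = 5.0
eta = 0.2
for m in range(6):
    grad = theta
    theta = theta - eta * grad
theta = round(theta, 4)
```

Gradient descent: w = 5.0 * (1 - 0.2)^6
`theta` takes the values: 5.0 → 4.0 → 3.2 → 2.56 → 2.048 → 1.6384 → 1.31072 → 1.3107

Answer: 1.3107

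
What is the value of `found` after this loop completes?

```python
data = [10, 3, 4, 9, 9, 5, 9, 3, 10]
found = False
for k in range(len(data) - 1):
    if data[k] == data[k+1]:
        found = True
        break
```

Check consecutive duplicates in [10, 3, 4, 9, 9, 5, 9, 3, 10]
`found` takes the values: False → True

Answer: True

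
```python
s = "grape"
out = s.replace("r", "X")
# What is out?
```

Trace:
`s = "grape"` → s = 'grape'
`out = s.replace("r", "X")` → out = 'gXape'
So out = 'gXape'

Answer: 'gXape'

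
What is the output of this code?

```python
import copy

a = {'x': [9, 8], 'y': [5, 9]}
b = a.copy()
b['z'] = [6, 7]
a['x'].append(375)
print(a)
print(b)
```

Key concept: shallow copy of dict with mutable values.
Step by step:
`a = {'x': [9, 8], 'y': [5, 9]}` → a = {'x': [9, 8], 'y': [5, 9]}
`b = a.copy()` → b = {'x': [9, 8], 'y': [5, 9]}
`b['z'] = [6, 7]` → b = {'x': [9, 8], 'y': [5, 9], 'z': [6, 7]}
`a['x'].append(375)` → a = {'x': [9, 8, 375], 'y': [5, 9]}; b = {'x': [9, 8, 375], 'y': [5, 9], 'z': [6, 7]}
`print(a)` → prints {'x': [9, 8, 375], 'y': [5, 9]}
`print(b)` → prints {'x': [9, 8, 375], 'y': [5, 9], 'z': [6, 7]}

Answer:
{'x': [9, 8, 375], 'y': [5, 9]}
{'x': [9, 8, 375], 'y': [5, 9], 'z': [6, 7]}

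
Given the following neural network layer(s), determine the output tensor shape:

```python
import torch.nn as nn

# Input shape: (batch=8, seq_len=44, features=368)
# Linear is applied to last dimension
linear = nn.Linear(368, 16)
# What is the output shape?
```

Input: (8, 44, 368) -> Output: (8, 44, 16)

Answer: (8, 44, 16)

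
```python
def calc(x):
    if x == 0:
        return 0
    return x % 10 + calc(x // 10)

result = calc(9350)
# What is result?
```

Sum of digits of 9350: 0 + 5 + 3 + 9 = 17

Answer: 17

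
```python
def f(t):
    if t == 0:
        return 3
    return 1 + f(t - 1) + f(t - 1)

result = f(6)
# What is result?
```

f(t) = 1 + 2·f(t-1), f(0)=3. Closed form: (3+1)·2^6 - 1 = 255.

Answer: 255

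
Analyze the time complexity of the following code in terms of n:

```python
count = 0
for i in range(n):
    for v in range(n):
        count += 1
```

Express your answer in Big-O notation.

Each loop level contributes: n × n. Multiplying the contributions gives O(n^2).

Answer: O(n^2)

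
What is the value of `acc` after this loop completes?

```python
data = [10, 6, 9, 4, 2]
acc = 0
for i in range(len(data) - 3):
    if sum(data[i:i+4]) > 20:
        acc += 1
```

Count windows with sum > 20
`acc` takes the values: 0 → 1 → 2

Answer: 2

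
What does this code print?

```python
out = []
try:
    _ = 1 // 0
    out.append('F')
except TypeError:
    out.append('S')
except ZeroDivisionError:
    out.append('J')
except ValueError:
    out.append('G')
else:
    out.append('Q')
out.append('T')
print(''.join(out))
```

Execution trace: 'J' (except ZeroDivisionError) → 'T' (after the try/except). Output: JT

Answer: JT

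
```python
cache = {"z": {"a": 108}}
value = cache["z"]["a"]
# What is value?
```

Trace:
`cache = {"z": {"a": 108}}` → cache = {'z': {'a': 108}}
`value = cache["z"]["a"]` → value = 108
So value = 108

Answer: 108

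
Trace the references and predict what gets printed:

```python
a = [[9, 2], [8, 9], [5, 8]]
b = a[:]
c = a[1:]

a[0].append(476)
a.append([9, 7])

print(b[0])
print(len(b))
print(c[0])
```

Key concept: slice with nested mutation.
Step by step:
`a = [[9, 2], [8, 9], [5, 8]]` → a = [[9, 2], [8, 9], [5, 8]]
`b = a[:]` → b = [[9, 2], [8, 9], [5, 8]]
`c = a[1:]` → c = [[8, 9], [5, 8]]
`a[0].append(476)` → a = [[9, 2, 476], [8, 9], [5, 8]]; b = [[9, 2, 476], [8, 9], [5, 8]]
`a.append([9, 7])` → a = [[9, 2, 476], [8, 9], [5, 8], [9, 7]]
`print(b[0])` → prints [9, 2, 476]
`print(len(b))` → prints 3
`print(c[0])` → prints [8, 9]

Answer:
[9, 2, 476]
3
[8, 9]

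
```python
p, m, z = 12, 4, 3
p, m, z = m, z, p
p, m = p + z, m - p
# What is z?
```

Trace:
`p, m, z = 12, 4, 3` → p = 12; m = 4; z = 3
`p, m, z = m, z, p` → p = 4; m = 3; z = 12
`p, m = p + z, m - p` → p = 16; m = -1
So z = 12

Answer: 12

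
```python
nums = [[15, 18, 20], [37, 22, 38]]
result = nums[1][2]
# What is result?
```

Trace:
`nums = [[15, 18, 20], [37, 22, 38]]` → nums = [[15, 18, 20], [37, 22, 38]]
`result = nums[1][2]` → result = 38
So result = 38

Answer: 38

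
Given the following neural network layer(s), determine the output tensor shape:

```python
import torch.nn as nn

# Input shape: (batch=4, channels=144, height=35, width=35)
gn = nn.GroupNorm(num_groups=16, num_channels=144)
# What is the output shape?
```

Input: (4, 144, 35, 35) -> Output: (4, 144, 35, 35)

Answer: (4, 144, 35, 35)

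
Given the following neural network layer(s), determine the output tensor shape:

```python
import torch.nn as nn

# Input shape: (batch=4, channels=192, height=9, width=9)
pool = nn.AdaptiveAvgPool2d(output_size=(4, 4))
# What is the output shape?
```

Input: (4, 192, 9, 9) -> Output: (4, 192, 4, 4)

Answer: (4, 192, 4, 4)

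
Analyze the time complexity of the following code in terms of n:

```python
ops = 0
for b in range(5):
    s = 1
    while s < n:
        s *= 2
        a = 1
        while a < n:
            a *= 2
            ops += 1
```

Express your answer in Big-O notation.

Each loop level contributes: 1 × log n × log n. Multiplying the contributions gives O(log² n).

Answer: O(log² n)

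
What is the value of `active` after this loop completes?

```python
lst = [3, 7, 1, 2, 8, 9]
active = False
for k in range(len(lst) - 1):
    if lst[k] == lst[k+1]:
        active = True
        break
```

Check consecutive duplicates in [3, 7, 1, 2, 8, 9]
`active` takes the values: False

Answer: False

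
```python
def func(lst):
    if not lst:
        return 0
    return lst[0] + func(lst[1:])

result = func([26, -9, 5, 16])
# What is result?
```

26 + (-9) + 5 + 16 + 0 = 38

Answer: 38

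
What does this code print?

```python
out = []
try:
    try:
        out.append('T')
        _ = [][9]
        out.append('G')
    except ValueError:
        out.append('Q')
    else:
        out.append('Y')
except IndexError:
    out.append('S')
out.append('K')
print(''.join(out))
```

Execution trace: 'T' (try body) → 'S' (outer except IndexError) → 'K' (after the try/except). Output: TSK

Answer: TSK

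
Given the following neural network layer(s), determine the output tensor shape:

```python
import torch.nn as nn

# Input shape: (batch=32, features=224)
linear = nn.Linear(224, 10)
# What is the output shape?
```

Input: (32, 224) -> Output: (32, 10)

Answer: (32, 10)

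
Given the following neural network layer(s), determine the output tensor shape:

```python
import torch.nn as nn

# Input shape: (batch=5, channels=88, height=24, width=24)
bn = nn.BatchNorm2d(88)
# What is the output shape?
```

Input: (5, 88, 24, 24) -> Output: (5, 88, 24, 24)

Answer: (5, 88, 24, 24)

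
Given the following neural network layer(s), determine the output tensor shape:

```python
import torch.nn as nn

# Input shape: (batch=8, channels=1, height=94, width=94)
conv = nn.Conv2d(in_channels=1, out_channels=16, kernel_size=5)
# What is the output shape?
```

Input: (8, 1, 94, 94) -> Output: (8, 16, 90, 90)

Answer: (8, 16, 90, 90)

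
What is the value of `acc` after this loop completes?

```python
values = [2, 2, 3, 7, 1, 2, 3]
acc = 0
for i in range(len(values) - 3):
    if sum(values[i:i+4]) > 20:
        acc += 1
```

Count windows with sum > 20
`acc` takes the values: 0

Answer: 0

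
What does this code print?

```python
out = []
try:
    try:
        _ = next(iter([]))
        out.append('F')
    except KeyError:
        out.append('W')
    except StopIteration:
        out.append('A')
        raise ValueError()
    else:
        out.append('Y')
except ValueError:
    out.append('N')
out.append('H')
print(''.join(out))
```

Execution trace: 'A' (inner except StopIteration) → 'N' (outer except ValueError) → 'H' (after the try/except). Output: ANH

Answer: ANH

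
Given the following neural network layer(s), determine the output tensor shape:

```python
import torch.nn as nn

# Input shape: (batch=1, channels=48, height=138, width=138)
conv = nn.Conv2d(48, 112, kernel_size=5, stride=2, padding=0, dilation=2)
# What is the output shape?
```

Input: (1, 48, 138, 138) -> Output: (1, 112, 65, 65)

Answer: (1, 112, 65, 65)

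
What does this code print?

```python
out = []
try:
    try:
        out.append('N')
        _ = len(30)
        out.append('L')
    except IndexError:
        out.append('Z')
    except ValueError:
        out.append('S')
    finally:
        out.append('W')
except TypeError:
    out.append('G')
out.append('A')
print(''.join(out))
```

Execution trace: 'N' (try body) → 'W' (finally) → 'G' (outer except TypeError) → 'A' (after the try/except). Output: NWGA

Answer: NWGA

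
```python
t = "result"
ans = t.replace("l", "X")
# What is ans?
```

Trace:
`t = "result"` → t = 'result'
`ans = t.replace("l", "X")` → ans = 'resuXt'
So ans = 'resuXt'

Answer: 'resuXt'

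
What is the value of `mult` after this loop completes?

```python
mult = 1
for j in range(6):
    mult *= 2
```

2^6 = 64
`mult` takes the values: 1 → 2 → 4 → 8 → 16 → 32 → 64

Answer: 64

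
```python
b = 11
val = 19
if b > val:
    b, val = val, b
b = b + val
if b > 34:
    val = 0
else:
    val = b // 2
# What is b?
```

Trace:
`b = 11` → b = 11
`val = 19` → val = 19
`if b > val: ...` → b > val is False → no variable changes
`b = b + val` → b = 30
`if b > 34: ...` → b > 34 is False, take else branch → val = 15
So b = 30

Answer: 30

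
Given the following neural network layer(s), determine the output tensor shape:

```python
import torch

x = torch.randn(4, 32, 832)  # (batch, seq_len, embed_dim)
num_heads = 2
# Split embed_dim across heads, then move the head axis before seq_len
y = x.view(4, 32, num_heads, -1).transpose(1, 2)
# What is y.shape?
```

Input: (4, 32, 832) -> head_dim = 832 // 2 = 416; after view: (4, 32, 2, 416) -> after transpose(1, 2): (4, 2, 32, 416) -> Output: (4, 2, 32, 416)

Answer: (4, 2, 32, 416)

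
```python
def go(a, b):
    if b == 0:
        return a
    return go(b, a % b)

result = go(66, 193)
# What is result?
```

go(66, 193) -> go(193, 66) -> go(66, 61) -> go(61, 5) -> go(5, 1) -> go(1, 0) -> 1

Answer: 1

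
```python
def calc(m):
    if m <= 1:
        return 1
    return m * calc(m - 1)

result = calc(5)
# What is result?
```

calc(5) = 5 * 4 * 3 * 2 * 1 = 120

Answer: 120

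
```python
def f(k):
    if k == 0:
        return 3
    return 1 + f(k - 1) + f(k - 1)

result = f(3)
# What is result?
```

f(k) = 1 + 2·f(k-1), f(0)=3. Closed form: (3+1)·2^3 - 1 = 31.

Answer: 31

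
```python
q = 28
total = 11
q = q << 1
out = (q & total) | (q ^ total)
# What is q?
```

Trace:
`q = 28` → q = 28
`total = 11` → total = 11
`q = q << 1` → q = 56
`out = (q & total) | (q ^ total)` → out = 59
So q = 56

Answer: 56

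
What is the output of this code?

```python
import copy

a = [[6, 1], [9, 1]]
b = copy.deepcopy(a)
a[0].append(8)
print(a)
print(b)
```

Key concept: deep copy is fully independent.
Step by step:
`a = [[6, 1], [9, 1]]` → a = [[6, 1], [9, 1]]
`b = copy.deepcopy(a)` → b = [[6, 1], [9, 1]]
`a[0].append(8)` → a = [[6, 1, 8], [9, 1]]
`print(a)` → prints [[6, 1, 8], [9, 1]]
`print(b)` → prints [[6, 1], [9, 1]]

Answer:
[[6, 1, 8], [9, 1]]
[[6, 1], [9, 1]]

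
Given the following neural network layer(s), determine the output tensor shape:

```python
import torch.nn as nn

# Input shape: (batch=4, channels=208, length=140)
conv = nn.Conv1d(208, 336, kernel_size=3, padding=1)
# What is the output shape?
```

Input: (4, 208, 140) -> Output: (4, 336, 140)

Answer: (4, 336, 140)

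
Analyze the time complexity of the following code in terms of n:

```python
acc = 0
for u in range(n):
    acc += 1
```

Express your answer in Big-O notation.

Each loop level contributes: n. Multiplying the contributions gives O(n).

Answer: O(n)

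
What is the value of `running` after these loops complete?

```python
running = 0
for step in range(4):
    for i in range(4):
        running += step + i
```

Sum of all step+i for step,i in 4x4
`running` takes the values: 0 → 1 → 3 → 6 → 7 → 9 → 12 → 16 → 18 → 21 → 25 → 30 → 33 → 37 → 42 → 48

Answer: 48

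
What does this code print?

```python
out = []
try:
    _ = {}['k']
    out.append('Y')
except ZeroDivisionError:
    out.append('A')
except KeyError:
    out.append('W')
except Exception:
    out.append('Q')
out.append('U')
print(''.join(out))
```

Execution trace: 'W' (except KeyError) → 'U' (after the try/except). Output: WU

Answer: WU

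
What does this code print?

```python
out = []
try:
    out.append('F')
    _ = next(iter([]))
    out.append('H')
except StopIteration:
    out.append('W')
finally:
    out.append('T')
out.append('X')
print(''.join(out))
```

Execution trace: 'F' (try body) → 'W' (except StopIteration) → 'T' (finally) → 'X' (after the try/except). Output: FWTX

Answer: FWTX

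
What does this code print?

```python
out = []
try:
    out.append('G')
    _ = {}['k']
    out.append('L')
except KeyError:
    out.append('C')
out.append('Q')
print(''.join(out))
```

Execution trace: 'G' (try body) → 'C' (except KeyError) → 'Q' (after the try/except). Output: GCQ

Answer: GCQ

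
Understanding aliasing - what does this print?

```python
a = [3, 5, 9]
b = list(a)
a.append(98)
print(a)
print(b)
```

Key concept: list() constructor creates copy.
Step by step:
`a = [3, 5, 9]` → a = [3, 5, 9]
`b = list(a)` → b = [3, 5, 9]
`a.append(98)` → a = [3, 5, 9, 98]
`print(a)` → prints [3, 5, 9, 98]
`print(b)` → prints [3, 5, 9]

Answer:
[3, 5, 9, 98]
[3, 5, 9]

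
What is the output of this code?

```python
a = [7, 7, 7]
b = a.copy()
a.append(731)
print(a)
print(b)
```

Key concept: list.copy() creates independent copy.
Step by step:
`a = [7, 7, 7]` → a = [7, 7, 7]
`b = a.copy()` → b = [7, 7, 7]
`a.append(731)` → a = [7, 7, 7, 731]
`print(a)` → prints [7, 7, 7, 731]
`print(b)` → prints [7, 7, 7]

Answer:
[7, 7, 7, 731]
[7, 7, 7]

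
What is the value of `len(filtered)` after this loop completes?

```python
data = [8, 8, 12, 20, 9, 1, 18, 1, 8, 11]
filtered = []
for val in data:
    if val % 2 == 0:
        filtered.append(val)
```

Count even numbers in [8, 8, 12, 20, 9, 1, 18, 1, 8, 11]
`filtered` takes the values: [] → [8] → [8, 8] → [8, 8, 12] → [8, 8, 12, 20] → [8, 8, 12, 20, 18] → [8, 8, 12, 20, 18, 8]
So `len(filtered)` = 6

Answer: 6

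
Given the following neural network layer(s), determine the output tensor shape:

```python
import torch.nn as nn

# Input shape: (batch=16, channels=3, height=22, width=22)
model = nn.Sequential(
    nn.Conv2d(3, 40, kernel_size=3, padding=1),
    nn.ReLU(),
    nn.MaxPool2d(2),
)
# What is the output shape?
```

Input: (16, 3, 22, 22) -> after Conv2d: (16, 40, 22, 22) -> after ReLU: (16, 40, 22, 22) -> Output: (16, 40, 11, 11)

Answer: (16, 40, 11, 11)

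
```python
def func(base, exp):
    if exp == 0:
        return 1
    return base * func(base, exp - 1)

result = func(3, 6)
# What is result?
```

func(3, 6) = 3 * 3 * 3 * 3 * 3 * 3 = 729

Answer: 729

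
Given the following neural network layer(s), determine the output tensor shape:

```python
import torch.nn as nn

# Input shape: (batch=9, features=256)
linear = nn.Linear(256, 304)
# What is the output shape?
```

Input: (9, 256) -> Output: (9, 304)

Answer: (9, 304)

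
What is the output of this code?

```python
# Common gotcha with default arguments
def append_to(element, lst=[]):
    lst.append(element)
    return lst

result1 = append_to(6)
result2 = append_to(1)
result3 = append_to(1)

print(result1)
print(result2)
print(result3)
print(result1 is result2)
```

Key concept: mutable default argument gotcha.
Step by step:
`result1 = append_to(6)` → result1 = [6]
`result2 = append_to(1)` → result1 = [6, 1] (same object as result2); result2 = [6, 1] (same object as result1)
`result3 = append_to(1)` → result1 = [6, 1, 1] (same object as result2, result3); result2 = [6, 1, 1] (same object as result1, result3); result3 = [6, 1, 1] (same object as result1, result2)
`print(result1)` → prints [6, 1, 1]
`print(result2)` → prints [6, 1, 1]
`print(result3)` → prints [6, 1, 1]
`print(result1 is result2)` → prints True

Answer:
[6, 1, 1]
[6, 1, 1]
[6, 1, 1]
True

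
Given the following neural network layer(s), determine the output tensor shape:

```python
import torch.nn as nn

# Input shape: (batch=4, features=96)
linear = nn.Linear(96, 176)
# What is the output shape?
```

Input: (4, 96) -> Output: (4, 176)

Answer: (4, 176)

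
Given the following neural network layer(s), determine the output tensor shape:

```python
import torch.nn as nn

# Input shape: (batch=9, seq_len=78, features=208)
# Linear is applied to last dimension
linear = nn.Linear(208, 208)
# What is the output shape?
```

Input: (9, 78, 208) -> Output: (9, 78, 208)

Answer: (9, 78, 208)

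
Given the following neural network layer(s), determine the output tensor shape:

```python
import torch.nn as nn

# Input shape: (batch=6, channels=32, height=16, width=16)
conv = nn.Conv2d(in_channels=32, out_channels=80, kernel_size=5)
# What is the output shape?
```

Input: (6, 32, 16, 16) -> Output: (6, 80, 12, 12)

Answer: (6, 80, 12, 12)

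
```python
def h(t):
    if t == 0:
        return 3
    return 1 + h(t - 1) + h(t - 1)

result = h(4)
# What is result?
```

h(t) = 1 + 2·h(t-1), h(0)=3. Closed form: (3+1)·2^4 - 1 = 63.

Answer: 63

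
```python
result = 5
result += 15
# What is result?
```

Trace:
`result = 5` → result = 5
`result += 15` → result = 20
So result = 20

Answer: 20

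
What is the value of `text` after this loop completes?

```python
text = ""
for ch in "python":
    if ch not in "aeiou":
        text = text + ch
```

Remove vowels from 'python'
`text` takes the values: "" → "p" → "py" → "pyt" → "pyth" → "pythn"

Answer: "pythn"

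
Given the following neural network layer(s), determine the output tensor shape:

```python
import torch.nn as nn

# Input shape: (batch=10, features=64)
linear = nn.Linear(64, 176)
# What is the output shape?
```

Input: (10, 64) -> Output: (10, 176)

Answer: (10, 176)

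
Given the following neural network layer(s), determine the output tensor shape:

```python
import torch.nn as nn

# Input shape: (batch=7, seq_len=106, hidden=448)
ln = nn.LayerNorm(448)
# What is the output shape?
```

Input: (7, 106, 448) -> Output: (7, 106, 448)

Answer: (7, 106, 448)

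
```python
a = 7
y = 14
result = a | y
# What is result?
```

Trace:
`a = 7` → a = 7
`y = 14` → y = 14
`result = a | y` → result = 15
So result = 15

Answer: 15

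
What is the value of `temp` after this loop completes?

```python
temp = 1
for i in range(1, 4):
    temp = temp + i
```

Start at 1, add 1 through 3
`temp` takes the values: 1 → 2 → 4 → 7

Answer: 7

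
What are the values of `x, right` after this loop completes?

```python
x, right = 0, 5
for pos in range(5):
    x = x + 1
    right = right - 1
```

x goes 0→5, right goes 5→0
`x, right` takes the values: (0, 5) → (1, 5) → (1, 4) → (2, 4) → (2, 3) → (3, 3) → (3, 2) → (4, 2) → (4, 1) → (5, 1) → (5, 0)

Answer: 5, 0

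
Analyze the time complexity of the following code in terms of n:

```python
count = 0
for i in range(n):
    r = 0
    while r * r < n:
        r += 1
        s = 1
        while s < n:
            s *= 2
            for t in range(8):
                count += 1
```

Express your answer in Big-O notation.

Each loop level contributes: n × √n × log n × 1. Multiplying the contributions gives O(n√n log n).

Answer: O(n√n log n)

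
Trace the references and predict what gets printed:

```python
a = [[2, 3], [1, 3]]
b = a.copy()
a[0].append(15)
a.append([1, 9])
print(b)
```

Key concept: shallow copy with nested lists.
Step by step:
`a = [[2, 3], [1, 3]]` → a = [[2, 3], [1, 3]]
`b = a.copy()` → b = [[2, 3], [1, 3]]
`a[0].append(15)` → a = [[2, 3, 15], [1, 3]]; b = [[2, 3, 15], [1, 3]]
`a.append([1, 9])` → a = [[2, 3, 15], [1, 3], [1, 9]]
`print(b)` → prints [[2, 3, 15], [1, 3]]

Answer: [[2, 3, 15], [1, 3]]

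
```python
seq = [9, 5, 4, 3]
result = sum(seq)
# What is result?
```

Trace:
`seq = [9, 5, 4, 3]` → seq = [9, 5, 4, 3]
`result = sum(seq)` → result = 21
So result = 21

Answer: 21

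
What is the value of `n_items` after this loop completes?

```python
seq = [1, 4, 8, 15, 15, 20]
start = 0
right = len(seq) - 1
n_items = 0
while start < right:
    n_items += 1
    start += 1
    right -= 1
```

Iterations until pointers meet (list length 6)
`n_items` takes the values: 0 → 1 → 2 → 3

Answer: 3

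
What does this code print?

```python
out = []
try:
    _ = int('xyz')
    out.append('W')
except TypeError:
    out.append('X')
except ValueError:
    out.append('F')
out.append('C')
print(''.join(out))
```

Execution trace: 'F' (except ValueError) → 'C' (after the try/except). Output: FC

Answer: FC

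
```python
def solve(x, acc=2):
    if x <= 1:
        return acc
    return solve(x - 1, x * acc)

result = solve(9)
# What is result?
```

Accumulator trace (n, acc): (9, 2) -> (8, 18) -> (7, 144) -> (6, 1008) -> (5, 6048) -> (4, 30240) -> (3, 120960) -> (2, 362880) -> (1, 725760) -> return 725760

Answer: 725760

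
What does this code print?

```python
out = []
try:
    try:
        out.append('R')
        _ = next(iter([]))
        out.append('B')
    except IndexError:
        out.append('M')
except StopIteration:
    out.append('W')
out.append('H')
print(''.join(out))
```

Execution trace: 'R' (try body) → 'W' (outer except StopIteration) → 'H' (after the try/except). Output: RWH

Answer: RWH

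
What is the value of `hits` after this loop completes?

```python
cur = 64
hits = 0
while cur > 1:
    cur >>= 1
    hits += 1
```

Count right shifts until 1
`hits` takes the values: 0 → 1 → 2 → 3 → 4 → 5 → 6

Answer: 6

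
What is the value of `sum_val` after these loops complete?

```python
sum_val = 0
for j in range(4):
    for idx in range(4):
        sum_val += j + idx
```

Sum of all j+idx for j,idx in 4x4
`sum_val` takes the values: 0 → 1 → 3 → 6 → 7 → 9 → 12 → 16 → 18 → 21 → 25 → 30 → 33 → 37 → 42 → 48

Answer: 48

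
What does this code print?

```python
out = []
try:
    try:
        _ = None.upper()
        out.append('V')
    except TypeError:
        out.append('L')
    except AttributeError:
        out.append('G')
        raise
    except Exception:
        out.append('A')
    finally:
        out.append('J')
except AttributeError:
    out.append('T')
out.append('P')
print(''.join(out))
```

Execution trace: 'G' (inner except AttributeError) → 'J' (inner finally) → 'T' (outer except AttributeError) → 'P' (after the try/except). Output: GJTP

Answer: GJTP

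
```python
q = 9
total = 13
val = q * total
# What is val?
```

Trace:
`q = 9` → q = 9
`total = 13` → total = 13
`val = q * total` → val = 117
So val = 117

Answer: 117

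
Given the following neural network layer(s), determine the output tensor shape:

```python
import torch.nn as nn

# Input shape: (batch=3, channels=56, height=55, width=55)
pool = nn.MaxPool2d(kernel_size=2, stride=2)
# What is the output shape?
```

Input: (3, 56, 55, 55) -> Output: (3, 56, 27, 27)

Answer: (3, 56, 27, 27)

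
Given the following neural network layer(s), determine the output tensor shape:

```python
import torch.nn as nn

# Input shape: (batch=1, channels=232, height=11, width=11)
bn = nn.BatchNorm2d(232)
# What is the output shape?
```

Input: (1, 232, 11, 11) -> Output: (1, 232, 11, 11)

Answer: (1, 232, 11, 11)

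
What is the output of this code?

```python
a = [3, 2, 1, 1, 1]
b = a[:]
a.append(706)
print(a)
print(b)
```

Key concept: slice [:] creates copy.
Step by step:
`a = [3, 2, 1, 1, 1]` → a = [3, 2, 1, 1, 1]
`b = a[:]` → b = [3, 2, 1, 1, 1]
`a.append(706)` → a = [3, 2, 1, 1, 1, 706]
`print(a)` → prints [3, 2, 1, 1, 1, 706]
`print(b)` → prints [3, 2, 1, 1, 1]

Answer:
[3, 2, 1, 1, 1, 706]
[3, 2, 1, 1, 1]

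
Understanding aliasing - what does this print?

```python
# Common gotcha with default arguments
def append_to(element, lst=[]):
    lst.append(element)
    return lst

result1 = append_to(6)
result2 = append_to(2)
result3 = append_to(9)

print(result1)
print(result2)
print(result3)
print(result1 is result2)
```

Key concept: mutable default argument gotcha.
Step by step:
`result1 = append_to(6)` → result1 = [6]
`result2 = append_to(2)` → result1 = [6, 2] (same object as result2); result2 = [6, 2] (same object as result1)
`result3 = append_to(9)` → result1 = [6, 2, 9] (same object as result2, result3); result2 = [6, 2, 9] (same object as result1, result3); result3 = [6, 2, 9] (same object as result1, result2)
`print(result1)` → prints [6, 2, 9]
`print(result2)` → prints [6, 2, 9]
`print(result3)` → prints [6, 2, 9]
`print(result1 is result2)` → prints True

Answer:
[6, 2, 9]
[6, 2, 9]
[6, 2, 9]
True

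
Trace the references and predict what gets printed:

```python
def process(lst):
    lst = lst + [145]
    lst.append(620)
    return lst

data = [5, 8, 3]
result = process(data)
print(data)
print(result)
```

Key concept: rebinding parameter vs mutation.
Step by step:
`data = [5, 8, 3]` → data = [5, 8, 3]
`result = process(data)` → result = [5, 8, 3, 145, 620]
`print(data)` → prints [5, 8, 3]
`print(result)` → prints [5, 8, 3, 145, 620]

Answer:
[5, 8, 3]
[5, 8, 3, 145, 620]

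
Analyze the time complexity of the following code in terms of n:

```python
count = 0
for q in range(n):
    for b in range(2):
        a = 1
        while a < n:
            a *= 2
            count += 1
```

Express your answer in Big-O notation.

Each loop level contributes: n × 1 × log n. Multiplying the contributions gives O(n log n).

Answer: O(n log n)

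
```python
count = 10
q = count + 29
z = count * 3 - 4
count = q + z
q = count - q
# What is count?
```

Trace:
`count = 10` → count = 10
`q = count + 29` → q = 39
`z = count * 3 - 4` → z = 26
`count = q + z` → count = 65
`q = count - q` → q = 26
So count = 65

Answer: 65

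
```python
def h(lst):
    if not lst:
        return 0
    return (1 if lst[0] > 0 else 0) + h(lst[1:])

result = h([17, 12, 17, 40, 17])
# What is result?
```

Count of positive elements in [17, 12, 17, 40, 17] = 5

Answer: 5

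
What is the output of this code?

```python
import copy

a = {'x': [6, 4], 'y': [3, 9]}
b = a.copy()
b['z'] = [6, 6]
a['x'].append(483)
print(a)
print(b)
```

Key concept: shallow copy of dict with mutable values.
Step by step:
`a = {'x': [6, 4], 'y': [3, 9]}` → a = {'x': [6, 4], 'y': [3, 9]}
`b = a.copy()` → b = {'x': [6, 4], 'y': [3, 9]}
`b['z'] = [6, 6]` → b = {'x': [6, 4], 'y': [3, 9], 'z': [6, 6]}
`a['x'].append(483)` → a = {'x': [6, 4, 483], 'y': [3, 9]}; b = {'x': [6, 4, 483], 'y': [3, 9], 'z': [6, 6]}
`print(a)` → prints {'x': [6, 4, 483], 'y': [3, 9]}
`print(b)` → prints {'x': [6, 4, 483], 'y': [3, 9], 'z': [6, 6]}

Answer:
{'x': [6, 4, 483], 'y': [3, 9]}
{'x': [6, 4, 483], 'y': [3, 9], 'z': [6, 6]}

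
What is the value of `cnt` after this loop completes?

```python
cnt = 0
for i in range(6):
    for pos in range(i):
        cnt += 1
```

Triangle number: 0+1+2+...+5
`cnt` takes the values: 0 → 1 → 2 → 3 → 4 → 5 → 6 → 7 → 8 → 9 → 10 → 11 → 12 → 13 → 14 → 15

Answer: 15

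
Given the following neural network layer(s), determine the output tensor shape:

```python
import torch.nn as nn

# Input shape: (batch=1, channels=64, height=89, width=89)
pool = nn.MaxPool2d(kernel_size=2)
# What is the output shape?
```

Input: (1, 64, 89, 89) -> Output: (1, 64, 44, 44)

Answer: (1, 64, 44, 44)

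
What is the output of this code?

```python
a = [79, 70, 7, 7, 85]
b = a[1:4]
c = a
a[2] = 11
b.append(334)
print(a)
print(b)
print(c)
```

Key concept: slice vs alias.
Step by step:
`a = [79, 70, 7, 7, 85]` → a = [79, 70, 7, 7, 85]
`b = a[1:4]` → b = [70, 7, 7]
`c = a` → c = [79, 70, 7, 7, 85] (same object as a)
`a[2] = 11` → a = [79, 70, 11, 7, 85] (same object as c); c = [79, 70, 11, 7, 85] (same object as a)
`b.append(334)` → b = [70, 7, 7, 334]
`print(a)` → prints [79, 70, 11, 7, 85]
`print(b)` → prints [70, 7, 7, 334]
`print(c)` → prints [79, 70, 11, 7, 85]

Answer:
[79, 70, 11, 7, 85]
[70, 7, 7, 334]
[79, 70, 11, 7, 85]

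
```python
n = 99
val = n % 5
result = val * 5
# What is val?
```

Trace:
`n = 99` → n = 99
`val = n % 5` → val = 4
`result = val * 5` → result = 20
So val = 4

Answer: 4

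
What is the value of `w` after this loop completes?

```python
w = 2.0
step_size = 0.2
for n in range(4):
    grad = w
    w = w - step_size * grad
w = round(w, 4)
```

Gradient descent: w = 2.0 * (1 - 0.2)^4
`w` takes the values: 2.0 → 1.6 → 1.28 → 1.024 → 0.8192

Answer: 0.8192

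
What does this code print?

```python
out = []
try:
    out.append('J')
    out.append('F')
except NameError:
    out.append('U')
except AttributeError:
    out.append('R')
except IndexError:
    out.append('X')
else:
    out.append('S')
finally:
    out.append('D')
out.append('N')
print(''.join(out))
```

Execution trace: 'J' (try body) → 'F' (try body, no exception) → 'S' (else) → 'D' (finally) → 'N' (after the try/except). Output: JFSDN

Answer: JFSDN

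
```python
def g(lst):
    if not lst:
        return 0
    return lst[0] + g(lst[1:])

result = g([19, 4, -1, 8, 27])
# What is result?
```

19 + 4 + (-1) + 8 + 27 + 0 = 57

Answer: 57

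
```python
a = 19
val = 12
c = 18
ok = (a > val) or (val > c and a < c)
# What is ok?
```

Trace:
`a = 19` → a = 19
`val = 12` → val = 12
`c = 18` → c = 18
`ok = (a > val) or (val > c and a < c)` → ok = True
So ok = True

Answer: True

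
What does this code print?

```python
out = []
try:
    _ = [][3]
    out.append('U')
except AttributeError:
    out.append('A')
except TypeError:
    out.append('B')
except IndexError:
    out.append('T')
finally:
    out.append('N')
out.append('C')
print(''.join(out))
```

Execution trace: 'T' (except IndexError) → 'N' (finally) → 'C' (after the try/except). Output: TNC

Answer: TNC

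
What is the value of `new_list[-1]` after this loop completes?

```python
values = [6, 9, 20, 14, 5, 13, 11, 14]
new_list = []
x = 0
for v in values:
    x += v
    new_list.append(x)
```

Cumulative sum ends at 92
`new_list` takes the values: [] → [6] → [6, 15] → [6, 15, 35] → [6, 15, 35, 49] → [6, 15, 35, 49, 54] → [6, 15, 35, 49, 54, 67] → [6, 15, 35, 49, 54, 67, 78] → [6, 15, 35, 49, 54, 67, 78, 92]
So `new_list[-1]` = 92

Answer: 92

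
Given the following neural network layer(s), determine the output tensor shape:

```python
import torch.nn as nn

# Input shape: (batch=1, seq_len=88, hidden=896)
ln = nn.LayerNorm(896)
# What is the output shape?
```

Input: (1, 88, 896) -> Output: (1, 88, 896)

Answer: (1, 88, 896)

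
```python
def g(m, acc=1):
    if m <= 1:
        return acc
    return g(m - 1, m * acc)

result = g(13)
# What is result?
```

Accumulator trace (n, acc): (13, 1) -> (12, 13) -> (11, 156) -> (10, 1716) -> (9, 17160) -> (8, 154440) -> (7, 1235520) -> (6, 8648640) -> (5, 51891840) -> (4, 259459200) -> (3, 1037836800) -> (2, 3113510400) -> (1, 6227020800) -> return 6227020800

Answer: 6227020800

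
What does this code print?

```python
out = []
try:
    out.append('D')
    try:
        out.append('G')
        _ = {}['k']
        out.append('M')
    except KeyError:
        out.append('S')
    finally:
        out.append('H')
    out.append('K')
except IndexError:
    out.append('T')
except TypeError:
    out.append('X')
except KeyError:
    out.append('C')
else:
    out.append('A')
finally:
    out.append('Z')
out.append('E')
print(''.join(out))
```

Execution trace: 'D' (try body) → 'G' (inner try body) → 'S' (inner except KeyError) → 'H' (inner finally) → 'K' (try body, no exception) → 'A' (else) → 'Z' (finally) → 'E' (after the try/except). Output: DGSHKAZE

Answer: DGSHKAZE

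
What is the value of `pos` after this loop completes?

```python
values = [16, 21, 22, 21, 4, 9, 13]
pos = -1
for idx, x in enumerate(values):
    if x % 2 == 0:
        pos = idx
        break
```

First even number index in [16, 21, 22, 21, 4, 9, 13]
`pos` takes the values: -1 → 0

Answer: 0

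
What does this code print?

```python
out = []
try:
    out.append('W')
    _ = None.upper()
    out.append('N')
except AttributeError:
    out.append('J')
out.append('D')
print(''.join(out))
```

Execution trace: 'W' (try body) → 'J' (except AttributeError) → 'D' (after the try/except). Output: WJD

Answer: WJD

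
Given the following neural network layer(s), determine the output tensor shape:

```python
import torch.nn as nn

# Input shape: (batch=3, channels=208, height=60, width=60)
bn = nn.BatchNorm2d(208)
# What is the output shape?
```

Input: (3, 208, 60, 60) -> Output: (3, 208, 60, 60)

Answer: (3, 208, 60, 60)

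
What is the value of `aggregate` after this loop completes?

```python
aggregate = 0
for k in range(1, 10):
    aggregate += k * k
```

Sum of squares 1² to 9² = 285
`aggregate` takes the values: 0 → 1 → 5 → 14 → 30 → 55 → 91 → 140 → 204 → 285

Answer: 285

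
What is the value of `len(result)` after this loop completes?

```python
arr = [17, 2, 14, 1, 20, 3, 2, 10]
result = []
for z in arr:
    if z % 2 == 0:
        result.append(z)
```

Count even numbers in [17, 2, 14, 1, 20, 3, 2, 10]
`result` takes the values: [] → [2] → [2, 14] → [2, 14, 20] → [2, 14, 20, 2] → [2, 14, 20, 2, 10]
So `len(result)` = 5

Answer: 5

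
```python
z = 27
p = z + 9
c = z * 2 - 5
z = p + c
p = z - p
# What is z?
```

Trace:
`z = 27` → z = 27
`p = z + 9` → p = 36
`c = z * 2 - 5` → c = 49
`z = p + c` → z = 85
`p = z - p` → p = 49
So z = 85

Answer: 85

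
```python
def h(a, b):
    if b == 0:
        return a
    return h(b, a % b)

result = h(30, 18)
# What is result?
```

h(30, 18) -> h(18, 12) -> h(12, 6) -> h(6, 0) -> 6

Answer: 6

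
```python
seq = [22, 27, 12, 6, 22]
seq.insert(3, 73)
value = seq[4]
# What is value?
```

Trace:
`seq = [22, 27, 12, 6, 22]` → seq = [22, 27, 12, 6, 22]
`seq.insert(3, 73)` → seq = [22, 27, 12, 73, 6, 22]
`value = seq[4]` → value = 6
So value = 6

Answer: 6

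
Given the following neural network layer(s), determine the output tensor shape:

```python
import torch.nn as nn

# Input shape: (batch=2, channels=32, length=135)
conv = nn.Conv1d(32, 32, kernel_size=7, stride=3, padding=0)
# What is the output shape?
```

Input: (2, 32, 135) -> Output: (2, 32, 43)

Answer: (2, 32, 43)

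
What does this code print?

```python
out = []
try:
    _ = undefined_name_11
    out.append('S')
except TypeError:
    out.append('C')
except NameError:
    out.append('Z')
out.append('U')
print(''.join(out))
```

Execution trace: 'Z' (except NameError) → 'U' (after the try/except). Output: ZU

Answer: ZU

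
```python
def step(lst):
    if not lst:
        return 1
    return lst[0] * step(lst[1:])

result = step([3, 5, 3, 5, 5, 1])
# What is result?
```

Product over [3, 5, 3, 5, 5, 1] = 3 * 5 * 3 * 5 * 5 * 1 = 1125

Answer: 1125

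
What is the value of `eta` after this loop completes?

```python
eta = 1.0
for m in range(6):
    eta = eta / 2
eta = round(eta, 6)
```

Halving LR 6 times: 1 / 2^6
`eta` takes the values: 1.0 → 0.5 → 0.25 → 0.125 → 0.0625 → 0.03125 → 0.015625

Answer: 0.015625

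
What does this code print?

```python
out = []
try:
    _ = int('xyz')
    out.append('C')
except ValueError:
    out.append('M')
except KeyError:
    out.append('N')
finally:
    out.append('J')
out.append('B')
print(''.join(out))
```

Execution trace: 'M' (except ValueError) → 'J' (finally) → 'B' (after the try/except). Output: MJB

Answer: MJB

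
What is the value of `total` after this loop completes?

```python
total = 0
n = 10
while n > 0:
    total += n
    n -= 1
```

Sum 10 down to 1
`total` takes the values: 0 → 10 → 19 → 27 → 34 → 40 → 45 → 49 → 52 → 54 → 55

Answer: 55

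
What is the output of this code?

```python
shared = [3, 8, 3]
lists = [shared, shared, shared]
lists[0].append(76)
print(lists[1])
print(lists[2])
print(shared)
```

Key concept: list of same reference.
Step by step:
`shared = [3, 8, 3]` → shared = [3, 8, 3]
`lists = [shared, shared, shared]` → lists = [[3, 8, 3], [3, 8, 3], [3, 8, 3]]
`lists[0].append(76)` → shared = [3, 8, 3, 76]; lists = [[3, 8, 3, 76], [3, 8, 3, 76], [3, 8, 3, 76]]
`print(lists[1])` → prints [3, 8, 3, 76]
`print(lists[2])` → prints [3, 8, 3, 76]
`print(shared)` → prints [3, 8, 3, 76]

Answer:
[3, 8, 3, 76]
[3, 8, 3, 76]
[3, 8, 3, 76]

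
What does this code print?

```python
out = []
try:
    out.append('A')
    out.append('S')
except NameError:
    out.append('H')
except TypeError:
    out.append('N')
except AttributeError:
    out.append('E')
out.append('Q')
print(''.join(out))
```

Execution trace: 'A' (try body) → 'S' (try body, no exception) → 'Q' (after the try/except). Output: ASQ

Answer: ASQ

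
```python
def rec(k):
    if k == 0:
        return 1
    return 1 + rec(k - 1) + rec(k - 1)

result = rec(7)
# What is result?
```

rec(k) = 1 + 2·rec(k-1), rec(0)=1. Closed form: (1+1)·2^7 - 1 = 255.

Answer: 255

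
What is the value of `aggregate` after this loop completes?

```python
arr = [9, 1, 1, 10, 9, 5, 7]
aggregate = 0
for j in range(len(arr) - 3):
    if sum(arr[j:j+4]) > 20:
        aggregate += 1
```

Count windows with sum > 20
`aggregate` takes the values: 0 → 1 → 2 → 3 → 4

Answer: 4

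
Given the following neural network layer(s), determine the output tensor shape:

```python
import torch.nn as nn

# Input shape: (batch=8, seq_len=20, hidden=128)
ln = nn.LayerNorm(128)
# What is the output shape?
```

Input: (8, 20, 128) -> Output: (8, 20, 128)

Answer: (8, 20, 128)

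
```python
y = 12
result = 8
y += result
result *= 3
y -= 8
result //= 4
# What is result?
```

Trace:
`y = 12` → y = 12
`result = 8` → result = 8
`y += result` → y = 20
`result *= 3` → result = 24
`y -= 8` → y = 12
`result //= 4` → result = 6
So result = 6

Answer: 6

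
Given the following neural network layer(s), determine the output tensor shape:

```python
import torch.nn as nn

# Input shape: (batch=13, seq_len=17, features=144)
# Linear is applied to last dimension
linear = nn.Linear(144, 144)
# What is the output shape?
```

Input: (13, 17, 144) -> Output: (13, 17, 144)

Answer: (13, 17, 144)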